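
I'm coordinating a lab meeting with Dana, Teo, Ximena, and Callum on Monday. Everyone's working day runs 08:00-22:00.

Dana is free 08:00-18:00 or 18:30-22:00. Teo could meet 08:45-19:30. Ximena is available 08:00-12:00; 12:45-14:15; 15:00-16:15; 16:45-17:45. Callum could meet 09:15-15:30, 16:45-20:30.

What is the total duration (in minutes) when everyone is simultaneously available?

345

Dana ∩ Teo: 08:45-18:00, 18:30-19:30.
Dana ∩ Teo ∩ Ximena: 08:45-12:00, 12:45-14:15, 15:00-16:15, 16:45-17:45.
Dana ∩ Teo ∩ Ximena ∩ Callum: 09:15-12:00, 12:45-14:15, 15:00-15:30, 16:45-17:45.
Those are the intersection windows.
Summing the common windows: 165 + 90 + 30 + 60 = 345 minutes.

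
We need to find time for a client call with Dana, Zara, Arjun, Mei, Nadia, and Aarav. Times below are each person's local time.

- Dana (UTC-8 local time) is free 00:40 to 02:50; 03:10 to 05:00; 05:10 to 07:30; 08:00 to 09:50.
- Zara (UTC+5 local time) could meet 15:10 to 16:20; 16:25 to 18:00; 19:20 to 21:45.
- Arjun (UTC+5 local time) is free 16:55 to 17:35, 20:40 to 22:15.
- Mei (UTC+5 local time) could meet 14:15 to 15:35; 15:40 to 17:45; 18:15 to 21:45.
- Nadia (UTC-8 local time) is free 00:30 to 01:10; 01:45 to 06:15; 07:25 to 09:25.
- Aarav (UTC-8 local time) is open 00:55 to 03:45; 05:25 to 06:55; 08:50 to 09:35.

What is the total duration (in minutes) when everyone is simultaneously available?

0

Dana in UTC: 08:40-10:50, 11:10-13:00, 13:10-15:30, 16:00-17:50 (add 8h to convert from UTC-8).
Zara in UTC: 10:10-11:20, 11:25-13:00, 14:20-16:45 (subtract 5h to convert from UTC+5).
Arjun in UTC: 11:55-12:35, 15:40-17:15 (subtract 5h to convert from UTC+5).
Mei in UTC: 09:15-10:35, 10:40-12:45, 13:15-16:45 (subtract 5h to convert from UTC+5).
Nadia in UTC: 08:30-09:10, 09:45-14:15, 15:25-17:25 (add 8h to convert from UTC-8).
Aarav in UTC: 08:55-11:45, 13:25-14:55, 16:50-17:35 (add 8h to convert from UTC-8).
Dana ∩ Zara: 10:10-10:50, 11:10-11:20, 11:25-13:00, 14:20-15:30, 16:00-16:45.
Dana ∩ Zara ∩ Arjun: 11:55-12:35, 16:00-16:45.
Dana ∩ Zara ∩ Arjun ∩ Mei: 11:55-12:35, 16:00-16:45.
Dana ∩ Zara ∩ Arjun ∩ Mei ∩ Nadia: 11:55-12:35, 16:00-16:45.
Dana ∩ Zara ∩ Arjun ∩ Mei ∩ Nadia ∩ Aarav: ∅.
There is no time when everyone is free.
There is no common window, so the total is 0 minutes.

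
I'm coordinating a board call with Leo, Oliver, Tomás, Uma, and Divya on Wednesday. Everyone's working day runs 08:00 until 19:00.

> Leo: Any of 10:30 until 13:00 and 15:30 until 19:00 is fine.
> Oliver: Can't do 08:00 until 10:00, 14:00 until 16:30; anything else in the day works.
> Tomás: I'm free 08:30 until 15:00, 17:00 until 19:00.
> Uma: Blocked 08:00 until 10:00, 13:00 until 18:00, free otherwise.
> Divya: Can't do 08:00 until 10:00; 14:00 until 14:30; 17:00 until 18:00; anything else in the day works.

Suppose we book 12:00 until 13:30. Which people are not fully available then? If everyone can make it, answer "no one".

Leo, Uma

Leo free: 10:30-13:00, 15:30-19:00.
Oliver free: 10:00-14:00, 16:30-19:00 (invert busy blocks within the working day).
Tomás free: 08:30-15:00, 17:00-19:00.
Uma free: 10:00-13:00, 18:00-19:00 (invert busy blocks within the working day).
Divya free: 10:00-14:00, 14:30-17:00, 18:00-19:00 (invert busy blocks within the working day).
Leo: not fully free for 12:00-13:30. Oliver: free for 12:00-13:30. Tomás: free for 12:00-13:30. Uma: not fully free for 12:00-13:30. Divya: free for 12:00-13:30.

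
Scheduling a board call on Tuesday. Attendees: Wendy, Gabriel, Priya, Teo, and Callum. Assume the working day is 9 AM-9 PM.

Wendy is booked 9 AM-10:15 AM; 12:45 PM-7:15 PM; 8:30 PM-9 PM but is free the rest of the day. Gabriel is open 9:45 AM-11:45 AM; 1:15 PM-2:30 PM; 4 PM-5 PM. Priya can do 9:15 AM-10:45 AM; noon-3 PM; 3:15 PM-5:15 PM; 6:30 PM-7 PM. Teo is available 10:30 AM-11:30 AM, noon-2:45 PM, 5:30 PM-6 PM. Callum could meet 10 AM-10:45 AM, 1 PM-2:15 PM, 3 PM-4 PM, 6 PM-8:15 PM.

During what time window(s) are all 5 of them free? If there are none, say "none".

10:30-10:45

Wendy free: 10:15-12:45, 19:15-20:30 (invert busy blocks within the working day).
Gabriel free: 09:45-11:45, 13:15-14:30, 16:00-17:00.
Priya free: 09:15-10:45, 12:00-15:00, 15:15-17:15, 18:30-19:00.
Teo free: 10:30-11:30, 12:00-14:45, 17:30-18:00.
Callum free: 10:00-10:45, 13:00-14:15, 15:00-16:00, 18:00-20:15.
Wendy ∩ Gabriel: 10:15-11:45.
Wendy ∩ Gabriel ∩ Priya: 10:15-10:45.
Wendy ∩ Gabriel ∩ Priya ∩ Teo: 10:30-10:45.
Wendy ∩ Gabriel ∩ Priya ∩ Teo ∩ Callum: 10:30-10:45.
So the common availability across everyone is 10:30-10:45.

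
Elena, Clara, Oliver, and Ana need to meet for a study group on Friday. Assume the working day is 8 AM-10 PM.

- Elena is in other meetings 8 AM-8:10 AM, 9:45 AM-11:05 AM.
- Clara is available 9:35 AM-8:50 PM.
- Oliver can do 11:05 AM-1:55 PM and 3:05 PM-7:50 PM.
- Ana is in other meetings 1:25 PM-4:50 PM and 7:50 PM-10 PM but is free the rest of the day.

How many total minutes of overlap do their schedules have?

Elena free: 08:10-09:45, 11:05-22:00 (invert busy blocks within the working day).
Clara free: 09:35-20:50.
Oliver free: 11:05-13:55, 15:05-19:50.
Ana free: 08:00-13:25, 16:50-19:50 (invert busy blocks within the working day).
Elena ∩ Clara: 09:35-09:45, 11:05-20:50.
Elena ∩ Clara ∩ Oliver: 11:05-13:55, 15:05-19:50.
Elena ∩ Clara ∩ Oliver ∩ Ana: 11:05-13:25, 16:50-19:50.
Summing the common windows: 140 + 180 = 320 minutes.

320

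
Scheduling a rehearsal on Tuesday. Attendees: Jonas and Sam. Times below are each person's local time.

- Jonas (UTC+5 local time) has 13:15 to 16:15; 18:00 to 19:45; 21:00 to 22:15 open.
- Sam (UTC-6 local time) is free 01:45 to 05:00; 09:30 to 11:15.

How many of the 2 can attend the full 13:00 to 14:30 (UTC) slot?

1

Jonas in UTC: 08:15-11:15, 13:00-14:45, 16:00-17:15 (subtract 5h to convert from UTC+5).
Sam in UTC: 07:45-11:00, 15:30-17:15 (add 6h to convert from UTC-6).
Jonas can make the full 13:00-14:30 slot — that's 1.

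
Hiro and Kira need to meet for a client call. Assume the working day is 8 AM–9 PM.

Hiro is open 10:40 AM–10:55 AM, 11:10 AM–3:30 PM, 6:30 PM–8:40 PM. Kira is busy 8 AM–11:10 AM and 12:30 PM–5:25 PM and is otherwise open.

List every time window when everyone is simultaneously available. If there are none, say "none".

11:10-12:30, 18:30-20:40

Hiro free: 10:40-10:55, 11:10-15:30, 18:30-20:40.
Kira free: 11:10-12:30, 17:25-21:00 (invert busy blocks within the working day).
Hiro ∩ Kira: 11:10-12:30, 18:30-20:40.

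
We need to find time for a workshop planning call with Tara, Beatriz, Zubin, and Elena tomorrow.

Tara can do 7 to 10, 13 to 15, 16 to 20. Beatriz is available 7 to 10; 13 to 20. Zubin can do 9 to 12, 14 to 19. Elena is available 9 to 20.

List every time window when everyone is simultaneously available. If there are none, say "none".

Tara ∩ Beatriz: 07:00-10:00, 13:00-15:00, 16:00-20:00.
Tara ∩ Beatriz ∩ Zubin: 09:00-10:00, 14:00-15:00, 16:00-19:00.
Tara ∩ Beatriz ∩ Zubin ∩ Elena: 09:00-10:00, 14:00-15:00, 16:00-19:00.

09:00-10:00, 14:00-15:00, 16:00-19:00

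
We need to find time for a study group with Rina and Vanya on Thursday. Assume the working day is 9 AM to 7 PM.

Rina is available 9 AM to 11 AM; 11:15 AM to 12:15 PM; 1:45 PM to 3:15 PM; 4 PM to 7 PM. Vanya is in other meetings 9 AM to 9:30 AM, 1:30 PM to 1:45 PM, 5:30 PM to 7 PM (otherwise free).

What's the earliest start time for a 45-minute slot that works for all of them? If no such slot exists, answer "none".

Rina free: 09:00-11:00, 11:15-12:15, 13:45-15:15, 16:00-19:00.
Vanya free: 09:30-13:30, 13:45-17:30 (invert busy blocks within the working day).
Rina ∩ Vanya: 09:30-11:00, 11:15-12:15, 13:45-15:15, 16:00-17:30.
Those are the intersection windows.
The first common window of at least 45 minutes is 09:30-11:00, so the earliest start is 09:30.

09:30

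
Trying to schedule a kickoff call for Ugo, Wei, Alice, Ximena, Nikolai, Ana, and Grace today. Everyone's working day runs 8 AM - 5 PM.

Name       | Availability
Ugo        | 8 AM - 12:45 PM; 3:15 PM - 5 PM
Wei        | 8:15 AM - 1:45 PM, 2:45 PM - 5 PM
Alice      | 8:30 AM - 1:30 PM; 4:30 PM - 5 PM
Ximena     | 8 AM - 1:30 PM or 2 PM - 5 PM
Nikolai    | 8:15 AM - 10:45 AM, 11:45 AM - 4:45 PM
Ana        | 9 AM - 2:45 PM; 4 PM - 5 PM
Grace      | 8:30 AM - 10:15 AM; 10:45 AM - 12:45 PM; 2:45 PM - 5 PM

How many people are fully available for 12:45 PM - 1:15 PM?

Wei, Alice, Ximena, Nikolai, and Ana can make the full 12:45-13:15 slot — that's 5.

5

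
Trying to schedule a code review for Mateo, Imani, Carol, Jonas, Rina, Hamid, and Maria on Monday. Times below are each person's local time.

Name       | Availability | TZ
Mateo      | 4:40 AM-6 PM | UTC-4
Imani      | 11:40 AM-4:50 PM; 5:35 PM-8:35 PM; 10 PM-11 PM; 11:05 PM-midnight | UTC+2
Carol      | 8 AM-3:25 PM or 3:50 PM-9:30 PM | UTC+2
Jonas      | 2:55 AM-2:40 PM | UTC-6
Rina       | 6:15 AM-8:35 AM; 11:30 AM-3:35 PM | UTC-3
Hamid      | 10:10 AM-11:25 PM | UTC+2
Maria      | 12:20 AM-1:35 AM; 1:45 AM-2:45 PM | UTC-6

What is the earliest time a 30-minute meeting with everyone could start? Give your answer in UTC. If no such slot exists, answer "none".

09:40

Mateo in UTC: 08:40-22:00 (add 4h to convert from UTC-4).
Imani in UTC: 09:40-14:50, 15:35-18:35, 20:00-21:00, 21:05-22:00 (subtract 2h to convert from UTC+2).
Carol in UTC: 06:00-13:25, 13:50-19:30 (subtract 2h to convert from UTC+2).
Jonas in UTC: 08:55-20:40 (add 6h to convert from UTC-6).
Rina in UTC: 09:15-11:35, 14:30-18:35 (add 3h to convert from UTC-3).
Hamid in UTC: 08:10-21:25 (subtract 2h to convert from UTC+2).
Maria in UTC: 06:20-07:35, 07:45-20:45 (add 6h to convert from UTC-6).
Mateo ∩ Imani: 09:40-14:50, 15:35-18:35, 20:00-21:00, 21:05-22:00.
Mateo ∩ Imani ∩ Carol: 09:40-13:25, 13:50-14:50, 15:35-18:35.
Mateo ∩ Imani ∩ Carol ∩ Jonas: 09:40-13:25, 13:50-14:50, 15:35-18:35.
Mateo ∩ Imani ∩ Carol ∩ Jonas ∩ Rina: 09:40-11:35, 14:30-14:50, 15:35-18:35.
Mateo ∩ Imani ∩ Carol ∩ Jonas ∩ Rina ∩ Hamid: 09:40-11:35, 14:30-14:50, 15:35-18:35.
Mateo ∩ Imani ∩ Carol ∩ Jonas ∩ Rina ∩ Hamid ∩ Maria: 09:40-11:35, 14:30-14:50, 15:35-18:35.
Those are the intersection windows.
The first common window of at least 30 minutes is 09:40-11:35, so the earliest start is 09:40.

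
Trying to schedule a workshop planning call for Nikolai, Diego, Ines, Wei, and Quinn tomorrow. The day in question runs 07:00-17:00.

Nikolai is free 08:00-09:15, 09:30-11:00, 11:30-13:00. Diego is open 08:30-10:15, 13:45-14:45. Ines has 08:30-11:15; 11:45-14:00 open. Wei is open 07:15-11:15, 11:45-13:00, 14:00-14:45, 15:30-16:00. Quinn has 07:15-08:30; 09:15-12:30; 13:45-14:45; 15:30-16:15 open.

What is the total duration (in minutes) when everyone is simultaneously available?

Nikolai ∩ Diego: 08:30-09:15, 09:30-10:15.
Nikolai ∩ Diego ∩ Ines: 08:30-09:15, 09:30-10:15.
Nikolai ∩ Diego ∩ Ines ∩ Wei: 08:30-09:15, 09:30-10:15.
Nikolai ∩ Diego ∩ Ines ∩ Wei ∩ Quinn: 09:30-10:15.
Those are the intersection windows.
That's a single block of 45 minutes.

45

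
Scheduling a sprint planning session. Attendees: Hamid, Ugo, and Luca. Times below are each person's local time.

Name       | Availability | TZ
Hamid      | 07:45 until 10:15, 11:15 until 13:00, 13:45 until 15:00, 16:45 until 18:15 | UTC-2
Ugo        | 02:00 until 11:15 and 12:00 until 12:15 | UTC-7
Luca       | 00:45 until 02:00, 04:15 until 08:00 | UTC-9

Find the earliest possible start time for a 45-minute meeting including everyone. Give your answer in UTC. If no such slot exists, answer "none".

Hamid in UTC: 09:45-12:15, 13:15-15:00, 15:45-17:00, 18:45-20:15 (add 2h to convert from UTC-2).
Ugo in UTC: 09:00-18:15, 19:00-19:15 (add 7h to convert from UTC-7).
Luca in UTC: 09:45-11:00, 13:15-17:00 (add 9h to convert from UTC-9).
Hamid ∩ Ugo: 09:45-12:15, 13:15-15:00, 15:45-17:00, 19:00-19:15.
Hamid ∩ Ugo ∩ Luca: 09:45-11:00, 13:15-15:00, 15:45-17:00.
The first common window of at least 45 minutes is 09:45-11:00, so the earliest start is 09:45.

09:45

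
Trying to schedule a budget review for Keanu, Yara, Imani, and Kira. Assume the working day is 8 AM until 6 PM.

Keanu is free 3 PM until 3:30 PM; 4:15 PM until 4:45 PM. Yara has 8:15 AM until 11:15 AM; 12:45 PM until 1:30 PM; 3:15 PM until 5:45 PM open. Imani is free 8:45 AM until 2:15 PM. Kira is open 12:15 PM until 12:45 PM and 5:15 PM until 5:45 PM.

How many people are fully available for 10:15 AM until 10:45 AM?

2

Yara and Imani can make the full 10:15-10:45 slot — that's 2.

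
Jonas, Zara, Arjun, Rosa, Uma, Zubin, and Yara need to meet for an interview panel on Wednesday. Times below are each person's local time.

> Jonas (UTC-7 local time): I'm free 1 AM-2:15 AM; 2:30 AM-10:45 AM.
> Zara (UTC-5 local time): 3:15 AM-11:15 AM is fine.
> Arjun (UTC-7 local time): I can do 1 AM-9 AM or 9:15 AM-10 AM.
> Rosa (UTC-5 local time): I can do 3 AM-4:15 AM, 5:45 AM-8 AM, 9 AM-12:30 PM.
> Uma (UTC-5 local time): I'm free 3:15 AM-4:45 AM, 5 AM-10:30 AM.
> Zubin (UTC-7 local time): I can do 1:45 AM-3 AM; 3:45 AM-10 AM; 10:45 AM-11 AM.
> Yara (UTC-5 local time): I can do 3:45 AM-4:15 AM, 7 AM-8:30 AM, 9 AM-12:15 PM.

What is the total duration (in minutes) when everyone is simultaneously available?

Jonas in UTC: 08:00-09:15, 09:30-17:45 (add 7h to convert from UTC-7).
Zara in UTC: 08:15-16:15 (add 5h to convert from UTC-5).
Arjun in UTC: 08:00-16:00, 16:15-17:00 (add 7h to convert from UTC-7).
Rosa in UTC: 08:00-09:15, 10:45-13:00, 14:00-17:30 (add 5h to convert from UTC-5).
Uma in UTC: 08:15-09:45, 10:00-15:30 (add 5h to convert from UTC-5).
Zubin in UTC: 08:45-10:00, 10:45-17:00, 17:45-18:00 (add 7h to convert from UTC-7).
Yara in UTC: 08:45-09:15, 12:00-13:30, 14:00-17:15 (add 5h to convert from UTC-5).
Jonas ∩ Zara: 08:15-09:15, 09:30-16:15.
Jonas ∩ Zara ∩ Arjun: 08:15-09:15, 09:30-16:00.
Jonas ∩ Zara ∩ Arjun ∩ Rosa: 08:15-09:15, 10:45-13:00, 14:00-16:00.
Jonas ∩ Zara ∩ Arjun ∩ Rosa ∩ Uma: 08:15-09:15, 10:45-13:00, 14:00-15:30.
Jonas ∩ Zara ∩ Arjun ∩ Rosa ∩ Uma ∩ Zubin: 08:45-09:15, 10:45-13:00, 14:00-15:30.
Jonas ∩ Zara ∩ Arjun ∩ Rosa ∩ Uma ∩ Zubin ∩ Yara: 08:45-09:15, 12:00-13:00, 14:00-15:30.
Summing the common windows: 30 + 60 + 90 = 180 minutes.

180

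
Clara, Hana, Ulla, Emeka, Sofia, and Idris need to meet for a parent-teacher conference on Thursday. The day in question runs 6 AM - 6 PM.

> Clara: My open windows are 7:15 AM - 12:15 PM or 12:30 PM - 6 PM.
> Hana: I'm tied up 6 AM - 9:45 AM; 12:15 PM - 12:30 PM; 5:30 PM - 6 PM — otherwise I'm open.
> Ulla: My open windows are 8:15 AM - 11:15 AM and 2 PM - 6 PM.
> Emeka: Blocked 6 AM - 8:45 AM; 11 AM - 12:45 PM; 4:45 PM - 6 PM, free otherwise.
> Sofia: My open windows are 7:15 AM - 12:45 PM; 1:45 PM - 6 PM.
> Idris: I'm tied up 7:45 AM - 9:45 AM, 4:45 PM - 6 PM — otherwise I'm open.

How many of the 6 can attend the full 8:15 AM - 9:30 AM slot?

Clara free: 07:15-12:15, 12:30-18:00.
Hana free: 09:45-12:15, 12:30-17:30 (invert busy blocks within the working day).
Ulla free: 08:15-11:15, 14:00-18:00.
Emeka free: 08:45-11:00, 12:45-16:45 (invert busy blocks within the working day).
Sofia free: 07:15-12:45, 13:45-18:00.
Idris free: 06:00-07:45, 09:45-16:45 (invert busy blocks within the working day).
Clara, Ulla, and Sofia can make the full 08:15-09:30 slot — that's 3.

3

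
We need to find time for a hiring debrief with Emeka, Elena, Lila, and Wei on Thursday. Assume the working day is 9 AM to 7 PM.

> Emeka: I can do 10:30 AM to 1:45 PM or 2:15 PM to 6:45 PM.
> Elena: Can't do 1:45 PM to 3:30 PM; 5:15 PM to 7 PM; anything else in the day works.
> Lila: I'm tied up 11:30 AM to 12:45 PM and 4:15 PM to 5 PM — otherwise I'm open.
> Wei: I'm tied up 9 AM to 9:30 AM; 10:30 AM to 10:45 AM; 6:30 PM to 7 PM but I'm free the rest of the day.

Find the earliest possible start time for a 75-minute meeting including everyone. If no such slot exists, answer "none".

none

Emeka free: 10:30-13:45, 14:15-18:45.
Elena free: 09:00-13:45, 15:30-17:15 (invert busy blocks within the working day).
Lila free: 09:00-11:30, 12:45-16:15, 17:00-19:00 (invert busy blocks within the working day).
Wei free: 09:30-10:30, 10:45-18:30 (invert busy blocks within the working day).
Emeka ∩ Elena: 10:30-13:45, 15:30-17:15.
Emeka ∩ Elena ∩ Lila: 10:30-11:30, 12:45-13:45, 15:30-16:15, 17:00-17:15.
Emeka ∩ Elena ∩ Lila ∩ Wei: 10:45-11:30, 12:45-13:45, 15:30-16:15, 17:00-17:15.
Those are the intersection windows.
No common window is at least 75 minutes long.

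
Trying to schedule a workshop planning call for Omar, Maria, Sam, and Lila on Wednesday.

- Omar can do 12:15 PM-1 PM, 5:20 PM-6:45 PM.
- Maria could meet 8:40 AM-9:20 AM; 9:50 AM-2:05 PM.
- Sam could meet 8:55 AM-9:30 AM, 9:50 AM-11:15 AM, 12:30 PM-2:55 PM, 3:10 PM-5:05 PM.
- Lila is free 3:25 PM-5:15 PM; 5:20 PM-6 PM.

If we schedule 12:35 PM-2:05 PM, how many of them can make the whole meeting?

2

Maria and Sam can make the full 12:35-14:05 slot — that's 2.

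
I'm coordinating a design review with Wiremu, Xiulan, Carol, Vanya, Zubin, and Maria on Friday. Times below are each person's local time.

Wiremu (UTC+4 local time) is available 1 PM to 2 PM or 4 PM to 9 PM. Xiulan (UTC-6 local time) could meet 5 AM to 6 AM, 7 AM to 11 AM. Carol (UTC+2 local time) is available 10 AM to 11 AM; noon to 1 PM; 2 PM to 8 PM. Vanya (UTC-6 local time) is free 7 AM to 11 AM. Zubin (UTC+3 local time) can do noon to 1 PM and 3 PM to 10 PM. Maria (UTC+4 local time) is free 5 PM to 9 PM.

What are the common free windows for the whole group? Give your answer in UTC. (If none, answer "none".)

13:00-17:00

Wiremu in UTC: 09:00-10:00, 12:00-17:00 (subtract 4h to convert from UTC+4).
Xiulan in UTC: 11:00-12:00, 13:00-17:00 (add 6h to convert from UTC-6).
Carol in UTC: 08:00-09:00, 10:00-11:00, 12:00-18:00 (subtract 2h to convert from UTC+2).
Vanya in UTC: 13:00-17:00 (add 6h to convert from UTC-6).
Zubin in UTC: 09:00-10:00, 12:00-19:00 (subtract 3h to convert from UTC+3).
Maria in UTC: 13:00-17:00 (subtract 4h to convert from UTC+4).
Wiremu ∩ Xiulan: 13:00-17:00.
Wiremu ∩ Xiulan ∩ Carol: 13:00-17:00.
Wiremu ∩ Xiulan ∩ Carol ∩ Vanya: 13:00-17:00.
Wiremu ∩ Xiulan ∩ Carol ∩ Vanya ∩ Zubin: 13:00-17:00.
Wiremu ∩ Xiulan ∩ Carol ∩ Vanya ∩ Zubin ∩ Maria: 13:00-17:00.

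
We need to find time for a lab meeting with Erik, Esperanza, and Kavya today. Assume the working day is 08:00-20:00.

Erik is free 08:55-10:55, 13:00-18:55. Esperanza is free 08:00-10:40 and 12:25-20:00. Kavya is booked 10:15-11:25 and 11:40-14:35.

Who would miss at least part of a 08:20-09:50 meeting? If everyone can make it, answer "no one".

Erik free: 08:55-10:55, 13:00-18:55.
Esperanza free: 08:00-10:40, 12:25-20:00.
Kavya free: 08:00-10:15, 11:25-11:40, 14:35-20:00 (invert busy blocks within the working day).
Erik: not fully free for 08:20-09:50. Esperanza: free for 08:20-09:50. Kavya: free for 08:20-09:50.

Erik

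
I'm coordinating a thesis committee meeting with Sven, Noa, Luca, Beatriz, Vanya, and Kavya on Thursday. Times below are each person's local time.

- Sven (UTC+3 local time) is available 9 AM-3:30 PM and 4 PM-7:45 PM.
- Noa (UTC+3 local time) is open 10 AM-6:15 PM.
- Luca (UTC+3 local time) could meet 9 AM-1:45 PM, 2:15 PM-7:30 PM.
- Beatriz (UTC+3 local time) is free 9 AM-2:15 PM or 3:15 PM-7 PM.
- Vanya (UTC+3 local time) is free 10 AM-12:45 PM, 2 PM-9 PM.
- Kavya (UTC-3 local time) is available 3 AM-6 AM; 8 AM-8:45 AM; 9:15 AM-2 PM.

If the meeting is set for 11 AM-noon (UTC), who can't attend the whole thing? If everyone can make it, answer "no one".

Beatriz, Kavya, Luca

Sven in UTC: 06:00-12:30, 13:00-16:45 (subtract 3h to convert from UTC+3).
Noa in UTC: 07:00-15:15 (subtract 3h to convert from UTC+3).
Luca in UTC: 06:00-10:45, 11:15-16:30 (subtract 3h to convert from UTC+3).
Beatriz in UTC: 06:00-11:15, 12:15-16:00 (subtract 3h to convert from UTC+3).
Vanya in UTC: 07:00-09:45, 11:00-18:00 (subtract 3h to convert from UTC+3).
Kavya in UTC: 06:00-09:00, 11:00-11:45, 12:15-17:00 (add 3h to convert from UTC-3).
Sven: free for 11:00-12:00. Noa: free for 11:00-12:00. Luca: not fully free for 11:00-12:00. Beatriz: not fully free for 11:00-12:00. Vanya: free for 11:00-12:00. Kavya: not fully free for 11:00-12:00.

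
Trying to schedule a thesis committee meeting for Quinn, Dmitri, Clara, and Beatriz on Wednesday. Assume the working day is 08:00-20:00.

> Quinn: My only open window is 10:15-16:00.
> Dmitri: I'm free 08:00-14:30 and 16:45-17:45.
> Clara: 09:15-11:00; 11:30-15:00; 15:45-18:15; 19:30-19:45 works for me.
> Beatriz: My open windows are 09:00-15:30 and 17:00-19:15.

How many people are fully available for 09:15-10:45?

Dmitri, Clara, and Beatriz can make the full 09:15-10:45 slot — that's 3.

3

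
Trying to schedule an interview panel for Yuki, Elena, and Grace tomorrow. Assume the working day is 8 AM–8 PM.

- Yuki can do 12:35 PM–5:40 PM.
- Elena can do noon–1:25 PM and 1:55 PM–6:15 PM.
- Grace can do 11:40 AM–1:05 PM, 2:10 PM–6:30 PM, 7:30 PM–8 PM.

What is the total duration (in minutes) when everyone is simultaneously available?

240

Yuki ∩ Elena: 12:35-13:25, 13:55-17:40.
Yuki ∩ Elena ∩ Grace: 12:35-13:05, 14:10-17:40.
Those are the intersection windows.
Summing the common windows: 30 + 210 = 240 minutes.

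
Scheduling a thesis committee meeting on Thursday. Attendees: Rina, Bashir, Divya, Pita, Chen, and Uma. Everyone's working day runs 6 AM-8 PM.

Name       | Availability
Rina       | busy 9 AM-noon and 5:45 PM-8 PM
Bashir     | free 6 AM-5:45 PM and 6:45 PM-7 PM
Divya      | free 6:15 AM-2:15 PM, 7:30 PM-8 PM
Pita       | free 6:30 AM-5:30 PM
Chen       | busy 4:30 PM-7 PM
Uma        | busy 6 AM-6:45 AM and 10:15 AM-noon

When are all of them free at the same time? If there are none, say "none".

06:45-09:00, 12:00-14:15

Rina free: 06:00-09:00, 12:00-17:45 (invert busy blocks within the working day).
Bashir free: 06:00-17:45, 18:45-19:00.
Divya free: 06:15-14:15, 19:30-20:00.
Pita free: 06:30-17:30.
Chen free: 06:00-16:30, 19:00-20:00 (invert busy blocks within the working day).
Uma free: 06:45-10:15, 12:00-20:00 (invert busy blocks within the working day).
Rina ∩ Bashir: 06:00-09:00, 12:00-17:45.
Rina ∩ Bashir ∩ Divya: 06:15-09:00, 12:00-14:15.
Rina ∩ Bashir ∩ Divya ∩ Pita: 06:30-09:00, 12:00-14:15.
Rina ∩ Bashir ∩ Divya ∩ Pita ∩ Chen: 06:30-09:00, 12:00-14:15.
Rina ∩ Bashir ∩ Divya ∩ Pita ∩ Chen ∩ Uma: 06:45-09:00, 12:00-14:15.
So the common availability across everyone is 06:45-09:00, 12:00-14:15.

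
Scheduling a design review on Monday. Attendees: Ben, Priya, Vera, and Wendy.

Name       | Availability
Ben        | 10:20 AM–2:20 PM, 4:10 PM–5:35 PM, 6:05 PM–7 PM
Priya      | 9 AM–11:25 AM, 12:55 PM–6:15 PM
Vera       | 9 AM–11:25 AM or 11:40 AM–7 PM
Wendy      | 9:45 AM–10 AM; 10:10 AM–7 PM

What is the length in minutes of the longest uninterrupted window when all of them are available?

85

Ben ∩ Priya: 10:20-11:25, 12:55-14:20, 16:10-17:35, 18:05-18:15.
Ben ∩ Priya ∩ Vera: 10:20-11:25, 12:55-14:20, 16:10-17:35, 18:05-18:15.
Ben ∩ Priya ∩ Vera ∩ Wendy: 10:20-11:25, 12:55-14:20, 16:10-17:35, 18:05-18:15.
The longest is 12:55-14:20 at 85 minutes.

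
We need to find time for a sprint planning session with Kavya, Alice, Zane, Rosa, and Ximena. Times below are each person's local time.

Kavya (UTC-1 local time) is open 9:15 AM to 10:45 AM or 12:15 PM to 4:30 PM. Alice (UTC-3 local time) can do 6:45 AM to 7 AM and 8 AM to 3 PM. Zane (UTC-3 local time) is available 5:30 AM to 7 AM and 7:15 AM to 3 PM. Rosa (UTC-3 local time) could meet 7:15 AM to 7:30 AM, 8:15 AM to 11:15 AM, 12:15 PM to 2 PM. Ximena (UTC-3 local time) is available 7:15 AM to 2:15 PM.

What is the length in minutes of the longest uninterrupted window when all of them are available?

Kavya in UTC: 10:15-11:45, 13:15-17:30 (add 1h to convert from UTC-1).
Alice in UTC: 09:45-10:00, 11:00-18:00 (add 3h to convert from UTC-3).
Zane in UTC: 08:30-10:00, 10:15-18:00 (add 3h to convert from UTC-3).
Rosa in UTC: 10:15-10:30, 11:15-14:15, 15:15-17:00 (add 3h to convert from UTC-3).
Ximena in UTC: 10:15-17:15 (add 3h to convert from UTC-3).
Kavya ∩ Alice: 11:00-11:45, 13:15-17:30.
Kavya ∩ Alice ∩ Zane: 11:00-11:45, 13:15-17:30.
Kavya ∩ Alice ∩ Zane ∩ Rosa: 11:15-11:45, 13:15-14:15, 15:15-17:00.
Kavya ∩ Alice ∩ Zane ∩ Rosa ∩ Ximena: 11:15-11:45, 13:15-14:15, 15:15-17:00.
Those are the intersection windows.
The longest is 15:15-17:00 at 105 minutes.

105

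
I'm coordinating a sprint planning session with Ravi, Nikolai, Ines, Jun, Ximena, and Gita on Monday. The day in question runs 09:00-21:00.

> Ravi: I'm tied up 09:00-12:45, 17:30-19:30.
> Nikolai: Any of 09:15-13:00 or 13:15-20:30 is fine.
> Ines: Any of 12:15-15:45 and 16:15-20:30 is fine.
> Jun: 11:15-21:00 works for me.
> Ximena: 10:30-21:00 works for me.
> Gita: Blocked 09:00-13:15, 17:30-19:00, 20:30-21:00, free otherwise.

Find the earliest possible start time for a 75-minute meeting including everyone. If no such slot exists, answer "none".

Ravi free: 12:45-17:30, 19:30-21:00 (invert busy blocks within the working day).
Nikolai free: 09:15-13:00, 13:15-20:30.
Ines free: 12:15-15:45, 16:15-20:30.
Jun free: 11:15-21:00.
Ximena free: 10:30-21:00.
Gita free: 13:15-17:30, 19:00-20:30 (invert busy blocks within the working day).
Ravi ∩ Nikolai: 12:45-13:00, 13:15-17:30, 19:30-20:30.
Ravi ∩ Nikolai ∩ Ines: 12:45-13:00, 13:15-15:45, 16:15-17:30, 19:30-20:30.
Ravi ∩ Nikolai ∩ Ines ∩ Jun: 12:45-13:00, 13:15-15:45, 16:15-17:30, 19:30-20:30.
Ravi ∩ Nikolai ∩ Ines ∩ Jun ∩ Ximena: 12:45-13:00, 13:15-15:45, 16:15-17:30, 19:30-20:30.
Ravi ∩ Nikolai ∩ Ines ∩ Jun ∩ Ximena ∩ Gita: 13:15-15:45, 16:15-17:30, 19:30-20:30.
Those are the intersection windows.
The first common window of at least 75 minutes is 13:15-15:45, so the earliest start is 13:15.

13:15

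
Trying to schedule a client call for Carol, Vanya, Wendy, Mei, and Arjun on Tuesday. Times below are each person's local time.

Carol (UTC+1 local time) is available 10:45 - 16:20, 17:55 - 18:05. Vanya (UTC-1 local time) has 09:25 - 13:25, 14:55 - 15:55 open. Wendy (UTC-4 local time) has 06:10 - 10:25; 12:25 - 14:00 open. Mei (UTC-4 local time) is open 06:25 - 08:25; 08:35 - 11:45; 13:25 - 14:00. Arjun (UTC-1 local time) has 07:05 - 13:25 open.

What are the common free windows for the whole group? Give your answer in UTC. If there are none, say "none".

Carol in UTC: 09:45-15:20, 16:55-17:05 (subtract 1h to convert from UTC+1).
Vanya in UTC: 10:25-14:25, 15:55-16:55 (add 1h to convert from UTC-1).
Wendy in UTC: 10:10-14:25, 16:25-18:00 (add 4h to convert from UTC-4).
Mei in UTC: 10:25-12:25, 12:35-15:45, 17:25-18:00 (add 4h to convert from UTC-4).
Arjun in UTC: 08:05-14:25 (add 1h to convert from UTC-1).
Carol ∩ Vanya: 10:25-14:25.
Carol ∩ Vanya ∩ Wendy: 10:25-14:25.
Carol ∩ Vanya ∩ Wendy ∩ Mei: 10:25-12:25, 12:35-14:25.
Carol ∩ Vanya ∩ Wendy ∩ Mei ∩ Arjun: 10:25-12:25, 12:35-14:25.

10:25-12:25, 12:35-14:25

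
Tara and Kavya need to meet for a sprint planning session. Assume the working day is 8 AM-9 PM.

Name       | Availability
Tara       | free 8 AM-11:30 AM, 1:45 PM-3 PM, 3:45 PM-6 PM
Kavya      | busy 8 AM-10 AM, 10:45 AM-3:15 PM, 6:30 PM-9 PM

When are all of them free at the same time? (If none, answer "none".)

Tara free: 08:00-11:30, 13:45-15:00, 15:45-18:00.
Kavya free: 10:00-10:45, 15:15-18:30 (invert busy blocks within the working day).
Tara ∩ Kavya: 10:00-10:45, 15:45-18:00.
So the common availability across everyone is 10:00-10:45, 15:45-18:00.

10:00-10:45, 15:45-18:00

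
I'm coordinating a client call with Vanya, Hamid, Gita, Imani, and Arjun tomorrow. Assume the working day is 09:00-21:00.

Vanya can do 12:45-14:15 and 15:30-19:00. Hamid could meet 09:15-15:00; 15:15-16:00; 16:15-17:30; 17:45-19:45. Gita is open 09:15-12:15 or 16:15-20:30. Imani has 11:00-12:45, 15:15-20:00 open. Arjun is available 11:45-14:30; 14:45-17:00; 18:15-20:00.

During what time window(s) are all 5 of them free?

16:15-17:00, 18:15-19:00

Vanya ∩ Hamid: 12:45-14:15, 15:30-16:00, 16:15-17:30, 17:45-19:00.
Vanya ∩ Hamid ∩ Gita: 16:15-17:30, 17:45-19:00.
Vanya ∩ Hamid ∩ Gita ∩ Imani: 16:15-17:30, 17:45-19:00.
Vanya ∩ Hamid ∩ Gita ∩ Imani ∩ Arjun: 16:15-17:00, 18:15-19:00.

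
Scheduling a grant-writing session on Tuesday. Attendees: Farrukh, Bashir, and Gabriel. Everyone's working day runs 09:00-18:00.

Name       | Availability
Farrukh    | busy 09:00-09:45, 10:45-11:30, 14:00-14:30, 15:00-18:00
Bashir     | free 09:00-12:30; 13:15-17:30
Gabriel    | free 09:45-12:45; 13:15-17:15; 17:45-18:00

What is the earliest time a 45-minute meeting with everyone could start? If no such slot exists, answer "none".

09:45

Farrukh free: 09:45-10:45, 11:30-14:00, 14:30-15:00 (invert busy blocks within the working day).
Bashir free: 09:00-12:30, 13:15-17:30.
Gabriel free: 09:45-12:45, 13:15-17:15, 17:45-18:00.
Farrukh ∩ Bashir: 09:45-10:45, 11:30-12:30, 13:15-14:00, 14:30-15:00.
Farrukh ∩ Bashir ∩ Gabriel: 09:45-10:45, 11:30-12:30, 13:15-14:00, 14:30-15:00.
The first common window of at least 45 minutes is 09:45-10:45, so the earliest start is 09:45.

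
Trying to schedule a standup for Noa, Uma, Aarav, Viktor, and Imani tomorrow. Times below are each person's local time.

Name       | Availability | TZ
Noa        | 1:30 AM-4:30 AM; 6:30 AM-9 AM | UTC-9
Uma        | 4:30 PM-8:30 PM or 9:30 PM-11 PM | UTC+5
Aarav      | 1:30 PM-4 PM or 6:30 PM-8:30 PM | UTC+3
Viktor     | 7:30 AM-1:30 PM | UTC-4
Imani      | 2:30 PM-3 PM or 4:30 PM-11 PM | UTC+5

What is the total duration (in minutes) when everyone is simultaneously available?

Noa in UTC: 10:30-13:30, 15:30-18:00 (add 9h to convert from UTC-9).
Uma in UTC: 11:30-15:30, 16:30-18:00 (subtract 5h to convert from UTC+5).
Aarav in UTC: 10:30-13:00, 15:30-17:30 (subtract 3h to convert from UTC+3).
Viktor in UTC: 11:30-17:30 (add 4h to convert from UTC-4).
Imani in UTC: 09:30-10:00, 11:30-18:00 (subtract 5h to convert from UTC+5).
Noa ∩ Uma: 11:30-13:30, 16:30-18:00.
Noa ∩ Uma ∩ Aarav: 11:30-13:00, 16:30-17:30.
Noa ∩ Uma ∩ Aarav ∩ Viktor: 11:30-13:00, 16:30-17:30.
Noa ∩ Uma ∩ Aarav ∩ Viktor ∩ Imani: 11:30-13:00, 16:30-17:30.
Those are the intersection windows.
Summing the common windows: 90 + 60 = 150 minutes.

150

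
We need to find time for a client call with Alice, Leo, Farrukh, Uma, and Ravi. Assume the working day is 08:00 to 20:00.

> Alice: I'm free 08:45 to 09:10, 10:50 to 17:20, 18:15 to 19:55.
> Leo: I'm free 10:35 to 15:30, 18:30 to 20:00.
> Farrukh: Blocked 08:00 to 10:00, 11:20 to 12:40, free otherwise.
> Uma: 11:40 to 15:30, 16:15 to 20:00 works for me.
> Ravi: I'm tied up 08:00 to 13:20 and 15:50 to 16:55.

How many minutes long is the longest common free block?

130

Alice free: 08:45-09:10, 10:50-17:20, 18:15-19:55.
Leo free: 10:35-15:30, 18:30-20:00.
Farrukh free: 10:00-11:20, 12:40-20:00 (invert busy blocks within the working day).
Uma free: 11:40-15:30, 16:15-20:00.
Ravi free: 13:20-15:50, 16:55-20:00 (invert busy blocks within the working day).
Alice ∩ Leo: 10:50-15:30, 18:30-19:55.
Alice ∩ Leo ∩ Farrukh: 10:50-11:20, 12:40-15:30, 18:30-19:55.
Alice ∩ Leo ∩ Farrukh ∩ Uma: 12:40-15:30, 18:30-19:55.
Alice ∩ Leo ∩ Farrukh ∩ Uma ∩ Ravi: 13:20-15:30, 18:30-19:55.
So the common availability across everyone is 13:20-15:30, 18:30-19:55.
The longest is 13:20-15:30 at 130 minutes.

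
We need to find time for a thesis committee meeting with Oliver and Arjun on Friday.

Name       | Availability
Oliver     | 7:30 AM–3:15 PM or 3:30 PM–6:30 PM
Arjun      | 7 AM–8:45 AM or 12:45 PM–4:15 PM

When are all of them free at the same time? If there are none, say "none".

07:30-08:45, 12:45-15:15, 15:30-16:15

Oliver ∩ Arjun: 07:30-08:45, 12:45-15:15, 15:30-16:15.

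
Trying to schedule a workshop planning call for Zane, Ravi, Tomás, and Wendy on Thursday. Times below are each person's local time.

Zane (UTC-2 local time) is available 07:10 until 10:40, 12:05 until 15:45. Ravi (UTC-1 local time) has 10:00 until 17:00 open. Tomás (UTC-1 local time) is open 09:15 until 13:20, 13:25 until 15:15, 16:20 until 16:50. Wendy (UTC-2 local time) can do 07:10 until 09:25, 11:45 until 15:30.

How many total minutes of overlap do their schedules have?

Zane in UTC: 09:10-12:40, 14:05-17:45 (add 2h to convert from UTC-2).
Ravi in UTC: 11:00-18:00 (add 1h to convert from UTC-1).
Tomás in UTC: 10:15-14:20, 14:25-16:15, 17:20-17:50 (add 1h to convert from UTC-1).
Wendy in UTC: 09:10-11:25, 13:45-17:30 (add 2h to convert from UTC-2).
Zane ∩ Ravi: 11:00-12:40, 14:05-17:45.
Zane ∩ Ravi ∩ Tomás: 11:00-12:40, 14:05-14:20, 14:25-16:15, 17:20-17:45.
Zane ∩ Ravi ∩ Tomás ∩ Wendy: 11:00-11:25, 14:05-14:20, 14:25-16:15, 17:20-17:30.
Summing the common windows: 25 + 15 + 110 + 10 = 160 minutes.

160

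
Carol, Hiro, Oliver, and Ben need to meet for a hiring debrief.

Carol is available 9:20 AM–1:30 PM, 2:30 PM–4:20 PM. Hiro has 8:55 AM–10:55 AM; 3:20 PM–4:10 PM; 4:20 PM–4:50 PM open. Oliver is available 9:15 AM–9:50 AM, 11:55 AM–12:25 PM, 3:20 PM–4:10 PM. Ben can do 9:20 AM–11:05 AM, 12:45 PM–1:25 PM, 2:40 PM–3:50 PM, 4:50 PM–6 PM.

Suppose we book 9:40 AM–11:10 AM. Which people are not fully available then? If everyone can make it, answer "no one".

Carol: free for 09:40-11:10. Hiro: not fully free for 09:40-11:10. Oliver: not fully free for 09:40-11:10. Ben: not fully free for 09:40-11:10.

Ben, Hiro, Oliver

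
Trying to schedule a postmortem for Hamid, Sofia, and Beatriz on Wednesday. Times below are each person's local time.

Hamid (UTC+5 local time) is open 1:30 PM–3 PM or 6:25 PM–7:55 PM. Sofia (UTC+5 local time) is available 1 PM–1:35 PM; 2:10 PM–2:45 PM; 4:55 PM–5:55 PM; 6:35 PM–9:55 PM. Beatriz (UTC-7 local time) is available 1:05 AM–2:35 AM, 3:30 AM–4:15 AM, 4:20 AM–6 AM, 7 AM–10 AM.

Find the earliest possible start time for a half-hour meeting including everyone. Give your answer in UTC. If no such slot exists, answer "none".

14:00

Hamid in UTC: 08:30-10:00, 13:25-14:55 (subtract 5h to convert from UTC+5).
Sofia in UTC: 08:00-08:35, 09:10-09:45, 11:55-12:55, 13:35-16:55 (subtract 5h to convert from UTC+5).
Beatriz in UTC: 08:05-09:35, 10:30-11:15, 11:20-13:00, 14:00-17:00 (add 7h to convert from UTC-7).
Hamid ∩ Sofia: 08:30-08:35, 09:10-09:45, 13:35-14:55.
Hamid ∩ Sofia ∩ Beatriz: 08:30-08:35, 09:10-09:35, 14:00-14:55.
Those are the intersection windows.
The first common window of at least 30 minutes is 14:00-14:55, so the earliest start is 14:00.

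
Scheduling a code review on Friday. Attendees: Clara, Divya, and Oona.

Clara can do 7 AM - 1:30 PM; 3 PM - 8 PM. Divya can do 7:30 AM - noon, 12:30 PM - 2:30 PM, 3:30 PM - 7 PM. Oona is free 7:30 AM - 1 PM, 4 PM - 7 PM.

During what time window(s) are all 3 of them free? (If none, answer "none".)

Clara ∩ Divya: 07:30-12:00, 12:30-13:30, 15:30-19:00.
Clara ∩ Divya ∩ Oona: 07:30-12:00, 12:30-13:00, 16:00-19:00.

07:30-12:00, 12:30-13:00, 16:00-19:00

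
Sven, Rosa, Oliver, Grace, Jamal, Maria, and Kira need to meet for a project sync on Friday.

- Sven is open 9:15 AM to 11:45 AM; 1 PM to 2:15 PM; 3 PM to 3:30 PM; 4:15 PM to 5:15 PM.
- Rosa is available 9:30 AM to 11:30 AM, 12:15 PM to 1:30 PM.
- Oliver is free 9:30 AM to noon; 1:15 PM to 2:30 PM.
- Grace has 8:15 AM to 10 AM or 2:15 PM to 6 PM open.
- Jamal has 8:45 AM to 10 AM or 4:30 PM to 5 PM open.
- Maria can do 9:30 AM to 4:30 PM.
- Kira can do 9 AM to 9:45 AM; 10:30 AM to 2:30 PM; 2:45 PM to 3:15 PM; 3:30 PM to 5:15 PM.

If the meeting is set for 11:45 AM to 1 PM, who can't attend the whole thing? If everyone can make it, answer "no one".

Sven: not fully free for 11:45-13:00. Rosa: not fully free for 11:45-13:00. Oliver: not fully free for 11:45-13:00. Grace: not fully free for 11:45-13:00. Jamal: not fully free for 11:45-13:00. Maria: free for 11:45-13:00. Kira: free for 11:45-13:00.

Grace, Jamal, Oliver, Rosa, Sven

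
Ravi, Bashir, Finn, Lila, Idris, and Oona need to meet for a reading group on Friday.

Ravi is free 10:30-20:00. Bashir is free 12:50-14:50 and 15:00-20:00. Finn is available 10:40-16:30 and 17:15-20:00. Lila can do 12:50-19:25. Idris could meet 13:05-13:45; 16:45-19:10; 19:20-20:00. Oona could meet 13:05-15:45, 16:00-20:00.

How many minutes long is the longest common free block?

Ravi ∩ Bashir: 12:50-14:50, 15:00-20:00.
Ravi ∩ Bashir ∩ Finn: 12:50-14:50, 15:00-16:30, 17:15-20:00.
Ravi ∩ Bashir ∩ Finn ∩ Lila: 12:50-14:50, 15:00-16:30, 17:15-19:25.
Ravi ∩ Bashir ∩ Finn ∩ Lila ∩ Idris: 13:05-13:45, 17:15-19:10, 19:20-19:25.
Ravi ∩ Bashir ∩ Finn ∩ Lila ∩ Idris ∩ Oona: 13:05-13:45, 17:15-19:10, 19:20-19:25.
The longest is 17:15-19:10 at 115 minutes.

115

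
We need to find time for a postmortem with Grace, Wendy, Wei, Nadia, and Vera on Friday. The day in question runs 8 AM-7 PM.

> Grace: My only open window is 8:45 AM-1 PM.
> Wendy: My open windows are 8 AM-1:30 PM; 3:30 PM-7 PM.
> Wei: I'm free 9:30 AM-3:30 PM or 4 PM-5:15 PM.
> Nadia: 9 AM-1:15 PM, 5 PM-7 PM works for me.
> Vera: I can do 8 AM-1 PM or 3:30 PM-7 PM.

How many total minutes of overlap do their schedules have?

Grace ∩ Wendy: 08:45-13:00.
Grace ∩ Wendy ∩ Wei: 09:30-13:00.
Grace ∩ Wendy ∩ Wei ∩ Nadia: 09:30-13:00.
Grace ∩ Wendy ∩ Wei ∩ Nadia ∩ Vera: 09:30-13:00.
That's a single block of 210 minutes.

210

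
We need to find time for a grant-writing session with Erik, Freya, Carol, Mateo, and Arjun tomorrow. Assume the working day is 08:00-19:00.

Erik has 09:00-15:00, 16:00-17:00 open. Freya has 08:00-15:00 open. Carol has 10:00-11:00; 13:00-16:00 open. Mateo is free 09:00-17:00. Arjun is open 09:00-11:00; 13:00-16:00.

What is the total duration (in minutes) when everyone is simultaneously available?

180

Erik ∩ Freya: 09:00-15:00.
Erik ∩ Freya ∩ Carol: 10:00-11:00, 13:00-15:00.
Erik ∩ Freya ∩ Carol ∩ Mateo: 10:00-11:00, 13:00-15:00.
Erik ∩ Freya ∩ Carol ∩ Mateo ∩ Arjun: 10:00-11:00, 13:00-15:00.
Summing the common windows: 60 + 120 = 180 minutes.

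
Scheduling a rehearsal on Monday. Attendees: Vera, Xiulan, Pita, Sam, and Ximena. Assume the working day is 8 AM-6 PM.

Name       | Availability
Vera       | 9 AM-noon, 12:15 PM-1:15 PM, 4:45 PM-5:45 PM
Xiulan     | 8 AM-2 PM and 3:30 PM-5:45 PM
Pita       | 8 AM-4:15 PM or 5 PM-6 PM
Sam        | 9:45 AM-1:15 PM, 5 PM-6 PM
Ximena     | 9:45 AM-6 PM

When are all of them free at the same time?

09:45-12:00, 12:15-13:15, 17:00-17:45

Vera ∩ Xiulan: 09:00-12:00, 12:15-13:15, 16:45-17:45.
Vera ∩ Xiulan ∩ Pita: 09:00-12:00, 12:15-13:15, 17:00-17:45.
Vera ∩ Xiulan ∩ Pita ∩ Sam: 09:45-12:00, 12:15-13:15, 17:00-17:45.
Vera ∩ Xiulan ∩ Pita ∩ Sam ∩ Ximena: 09:45-12:00, 12:15-13:15, 17:00-17:45.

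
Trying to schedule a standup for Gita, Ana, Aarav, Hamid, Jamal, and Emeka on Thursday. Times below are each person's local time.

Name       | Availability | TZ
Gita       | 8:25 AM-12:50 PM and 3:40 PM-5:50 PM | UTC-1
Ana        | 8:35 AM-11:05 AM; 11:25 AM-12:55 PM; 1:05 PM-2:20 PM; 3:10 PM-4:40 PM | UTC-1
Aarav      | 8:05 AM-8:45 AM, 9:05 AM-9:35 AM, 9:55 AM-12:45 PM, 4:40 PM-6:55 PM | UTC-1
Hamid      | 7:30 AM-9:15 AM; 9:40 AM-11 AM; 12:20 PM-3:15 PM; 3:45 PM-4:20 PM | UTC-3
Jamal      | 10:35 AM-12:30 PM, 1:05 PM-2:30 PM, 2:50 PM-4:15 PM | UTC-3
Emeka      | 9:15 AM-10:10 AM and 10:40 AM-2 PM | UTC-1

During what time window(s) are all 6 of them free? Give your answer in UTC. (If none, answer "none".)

Gita in UTC: 09:25-13:50, 16:40-18:50 (add 1h to convert from UTC-1).
Ana in UTC: 09:35-12:05, 12:25-13:55, 14:05-15:20, 16:10-17:40 (add 1h to convert from UTC-1).
Aarav in UTC: 09:05-09:45, 10:05-10:35, 10:55-13:45, 17:40-19:55 (add 1h to convert from UTC-1).
Hamid in UTC: 10:30-12:15, 12:40-14:00, 15:20-18:15, 18:45-19:20 (add 3h to convert from UTC-3).
Jamal in UTC: 13:35-15:30, 16:05-17:30, 17:50-19:15 (add 3h to convert from UTC-3).
Emeka in UTC: 10:15-11:10, 11:40-15:00 (add 1h to convert from UTC-1).
Gita ∩ Ana: 09:35-12:05, 12:25-13:50, 16:40-17:40.
Gita ∩ Ana ∩ Aarav: 09:35-09:45, 10:05-10:35, 10:55-12:05, 12:25-13:45.
Gita ∩ Ana ∩ Aarav ∩ Hamid: 10:30-10:35, 10:55-12:05, 12:40-13:45.
Gita ∩ Ana ∩ Aarav ∩ Hamid ∩ Jamal: 13:35-13:45.
Gita ∩ Ana ∩ Aarav ∩ Hamid ∩ Jamal ∩ Emeka: 13:35-13:45.

13:35-13:45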